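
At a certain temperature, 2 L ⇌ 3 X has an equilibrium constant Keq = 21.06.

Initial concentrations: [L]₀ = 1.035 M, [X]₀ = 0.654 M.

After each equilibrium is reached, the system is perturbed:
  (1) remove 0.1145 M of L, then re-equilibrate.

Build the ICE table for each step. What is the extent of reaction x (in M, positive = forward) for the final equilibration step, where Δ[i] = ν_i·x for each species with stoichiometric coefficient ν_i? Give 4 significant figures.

x = -0.03572 M

Q₀ = 0.2611 vs Keq = 21.06 ⇒ Q<K, forward
Step 1:
                   L          X
  init         1.035      0.654
  Δ           -0.608      0.912
  eq           0.427      1.566
  solve Keq expr → x = 0.304; check Q = 21.06
Then remove 0.1145 M of L.
Step 2:
                   L          X
  init        0.3125      1.566
  Δ          0.07143    -0.1071
  eq           0.384      1.459
  solve Keq expr → x = -0.03572; check Q = 21.06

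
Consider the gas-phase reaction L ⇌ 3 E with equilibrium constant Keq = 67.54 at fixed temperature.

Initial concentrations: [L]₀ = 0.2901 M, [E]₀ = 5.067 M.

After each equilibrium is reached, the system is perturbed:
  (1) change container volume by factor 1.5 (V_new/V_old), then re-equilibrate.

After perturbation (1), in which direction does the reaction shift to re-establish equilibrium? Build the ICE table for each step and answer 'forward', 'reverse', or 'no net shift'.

Direction: forward

Q₀ = 448.4 vs Keq = 67.54 ⇒ Q>K, reverse
Step 1:
                    L           E
  I            0.2901       5.067
  C            0.4572      -1.371
  E            0.7473       3.696
  solve Keq expr → x = -0.4572; check Q = 67.54
Then change container volume by factor 1.5 (V_new/V_old).
Step 2:
                    L           E
  I            0.4982       2.464
  C           -0.1415      0.4244
  E            0.3567       2.888
  solve Keq expr → x = 0.1415; check Q = 67.54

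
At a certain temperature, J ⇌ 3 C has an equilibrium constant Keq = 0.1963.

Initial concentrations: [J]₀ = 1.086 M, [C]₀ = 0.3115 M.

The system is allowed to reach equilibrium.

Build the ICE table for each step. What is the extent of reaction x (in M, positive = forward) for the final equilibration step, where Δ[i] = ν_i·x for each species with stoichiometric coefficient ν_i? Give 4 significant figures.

Q₀ = 0.02783 vs Keq = 0.1963 ⇒ Q<K, forward
Step 1:
                    J           C
  init          1.086      0.3115
  Δ          -0.08966       0.269
  eq           0.9963      0.5805
  solve Keq expr → x = 0.08966; check Q = 0.1963

x = 0.08966 M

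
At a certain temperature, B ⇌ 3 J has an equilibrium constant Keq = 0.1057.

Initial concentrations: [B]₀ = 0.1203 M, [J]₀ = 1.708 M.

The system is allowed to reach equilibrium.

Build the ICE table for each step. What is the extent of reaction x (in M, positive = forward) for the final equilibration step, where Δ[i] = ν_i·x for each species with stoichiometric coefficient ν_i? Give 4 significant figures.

x = -0.4394 M

Q₀ = 41.42 vs Keq = 0.1057 ⇒ Q>K, reverse
Step 1:
                  B         J
  I          0.1203     1.708
  C          0.4394    -1.318
  E          0.5597    0.3897
  solve Keq expr → x = -0.4394; check Q = 0.1057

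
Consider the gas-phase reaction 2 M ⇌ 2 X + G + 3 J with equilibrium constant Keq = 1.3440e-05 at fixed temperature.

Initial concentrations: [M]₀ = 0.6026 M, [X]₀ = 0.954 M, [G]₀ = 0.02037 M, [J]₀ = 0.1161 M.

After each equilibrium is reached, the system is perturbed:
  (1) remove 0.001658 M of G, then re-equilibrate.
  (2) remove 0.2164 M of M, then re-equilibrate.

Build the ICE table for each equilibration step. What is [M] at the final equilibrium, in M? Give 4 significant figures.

[M]_eq = 0.4121 M

Q₀ = 7.9896e-05 vs Keq = 1.3440e-05 ⇒ Q>K, reverse
Step 1:
                   M          X          G          J
  I           0.6026      0.954    0.02037     0.1161
  C          0.02096   -0.02096   -0.01048   -0.03144
  E           0.6236      0.933   0.009891    0.08466
  solve Keq expr → x = -0.01048; check Q = 1.3440e-05
Then remove 0.001658 M of G.
Step 2:
                   M          X          G          J
  I           0.6236      0.933   0.008233    0.08466
  C        -0.001585   0.001585 7.9250e-04   0.002377
  E            0.622     0.9346   0.009026    0.08704
  solve Keq expr → x = 7.9250e-04; check Q = 1.3440e-05
Then remove 0.2164 M of M.
Step 3:
                   M          X          G          J
  I           0.4056     0.9346   0.009026    0.08704
  C         0.006544  -0.006544  -0.003272  -0.009815
  E           0.4121     0.9281   0.005754    0.07723
  solve Keq expr → x = -0.003272; check Q = 1.3440e-05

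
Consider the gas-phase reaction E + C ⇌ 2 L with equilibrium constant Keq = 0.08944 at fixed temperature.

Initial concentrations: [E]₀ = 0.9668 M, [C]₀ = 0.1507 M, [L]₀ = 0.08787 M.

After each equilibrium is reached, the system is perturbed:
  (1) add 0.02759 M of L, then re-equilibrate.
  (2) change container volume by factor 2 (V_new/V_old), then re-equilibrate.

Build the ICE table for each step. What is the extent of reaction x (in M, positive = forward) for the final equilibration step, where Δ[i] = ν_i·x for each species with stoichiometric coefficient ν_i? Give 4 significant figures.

Q₀ = 0.05299 vs Keq = 0.08944 ⇒ Q<K, forward
Step 1:
                   E          C          L
  I           0.9668     0.1507    0.08787
  C         -0.01076   -0.01076    0.02152
  E            0.956     0.1399     0.1094
  solve Keq expr → x = 0.01076; check Q = 0.08944
Then add 0.02759 M of L.
Step 2:
                   E          C          L
  I            0.956     0.1399      0.137
  C           0.0113     0.0113   -0.02259
  E           0.9673     0.1512     0.1144
  solve Keq expr → x = -0.0113; check Q = 0.08944
Then change container volume by factor 2 (V_new/V_old).
Step 3:
                   E          C          L
  I           0.4837    0.07562    0.05719
  C                0          0          0
  E           0.4837    0.07562    0.05719
  solve Keq expr → x = 0; check Q = 0.08944

x = 0 M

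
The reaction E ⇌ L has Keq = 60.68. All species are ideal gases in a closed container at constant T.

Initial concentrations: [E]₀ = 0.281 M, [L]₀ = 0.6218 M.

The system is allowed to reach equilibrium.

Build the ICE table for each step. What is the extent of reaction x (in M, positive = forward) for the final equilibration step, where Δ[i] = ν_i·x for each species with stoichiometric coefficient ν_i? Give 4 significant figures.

x = 0.2664 M

Q₀ = 2.213 vs Keq = 60.68 ⇒ Q<K, forward
Step 1:
                  E         L
  Initial     0.281    0.6218
  Change    -0.2664    0.2664
  Equil     0.01464    0.8882
  solve Keq expr → x = 0.2664; check Q = 60.68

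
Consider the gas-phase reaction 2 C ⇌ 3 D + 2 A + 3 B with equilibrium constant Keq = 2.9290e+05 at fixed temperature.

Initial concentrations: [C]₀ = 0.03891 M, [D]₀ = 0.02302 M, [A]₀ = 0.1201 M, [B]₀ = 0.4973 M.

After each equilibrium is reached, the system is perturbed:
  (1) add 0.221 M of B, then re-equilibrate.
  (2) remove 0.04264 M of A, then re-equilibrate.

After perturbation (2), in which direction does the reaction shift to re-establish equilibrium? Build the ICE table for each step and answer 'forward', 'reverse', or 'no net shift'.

Direction: forward

Q₀ = 1.4293e-05 vs Keq = 2.9290e+05 ⇒ Q<K, forward
Step 1:
                   C          D          A          B
  Initial    0.03891    0.02302     0.1201     0.4973
  Change    -0.03891    0.05836    0.03891    0.05836
  Equil   2.8252e-06    0.08138      0.159     0.5557
  solve Keq expr → x = 0.01945; check Q = 2.9290e+05
Then add 0.221 M of B.
Step 2:
                   C          D          A          B
  Initial 2.8252e-06    0.08138      0.159     0.7767
  Change  1.8431e-06 -2.7646e-06 -1.8431e-06 -2.7646e-06
  Equil   4.6683e-06    0.08138      0.159     0.7767
  solve Keq expr → x = -9.2153e-07; check Q = 2.9290e+05
Then remove 0.04264 M of A.
Step 3:
                   C          D          A          B
  Initial 4.6683e-06    0.08138     0.1164     0.7767
  Change  -1.2517e-06 1.8776e-06 1.2517e-06 1.8776e-06
  Equil   3.4166e-06    0.08138     0.1164     0.7767
  solve Keq expr → x = 6.2586e-07; check Q = 2.9290e+05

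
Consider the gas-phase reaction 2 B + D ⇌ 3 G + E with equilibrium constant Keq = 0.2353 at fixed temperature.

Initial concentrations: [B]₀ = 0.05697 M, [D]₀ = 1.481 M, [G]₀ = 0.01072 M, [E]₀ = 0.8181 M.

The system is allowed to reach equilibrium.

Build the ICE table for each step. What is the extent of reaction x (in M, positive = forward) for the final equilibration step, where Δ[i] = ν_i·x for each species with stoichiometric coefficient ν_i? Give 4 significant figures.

Q₀ = 2.0967e-04 vs Keq = 0.2353 ⇒ Q<K, forward
Step 1:
                  B         D         G         E
  I         0.05697     1.481   0.01072    0.8181
  C        -0.03352  -0.01676   0.05028   0.01676
  E         0.02345     1.464     0.061    0.8349
  solve Keq expr → x = 0.01676; check Q = 0.2353

x = 0.01676 M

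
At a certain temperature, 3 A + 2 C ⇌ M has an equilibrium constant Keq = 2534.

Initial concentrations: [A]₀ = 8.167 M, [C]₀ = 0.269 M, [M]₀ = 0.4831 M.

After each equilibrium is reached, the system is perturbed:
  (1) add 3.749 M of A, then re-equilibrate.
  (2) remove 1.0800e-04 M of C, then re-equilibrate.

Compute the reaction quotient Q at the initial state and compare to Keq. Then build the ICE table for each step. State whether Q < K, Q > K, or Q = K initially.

Q₀ = 0.01226; Q < K (proceeds forward)

Q₀ = 0.01226 vs Keq = 2534 ⇒ Q<K, forward
Step 1:
                  A         C         M
  I           8.167     0.269    0.4831
  C         -0.4024   -0.2683    0.1341
  E           7.765 7.2135e-04    0.6172
  solve Keq expr → x = 0.1341; check Q = 2534
Then add 3.749 M of A.
Step 2:
                  A         C         M
  I           11.51 7.2135e-04    0.6172
  C       -4.8267e-04 -3.2178e-04 1.6089e-04
  E           11.51 3.9957e-04    0.6174
  solve Keq expr → x = 1.6089e-04; check Q = 2534
Then remove 1.0800e-04 M of C.
Step 3:
                  A         C         M
  I           11.51 2.9157e-04    0.6174
  C       1.6196e-04 1.0797e-04 -5.3987e-05
  E           11.51 3.9954e-04    0.6173
  solve Keq expr → x = -5.3987e-05; check Q = 2534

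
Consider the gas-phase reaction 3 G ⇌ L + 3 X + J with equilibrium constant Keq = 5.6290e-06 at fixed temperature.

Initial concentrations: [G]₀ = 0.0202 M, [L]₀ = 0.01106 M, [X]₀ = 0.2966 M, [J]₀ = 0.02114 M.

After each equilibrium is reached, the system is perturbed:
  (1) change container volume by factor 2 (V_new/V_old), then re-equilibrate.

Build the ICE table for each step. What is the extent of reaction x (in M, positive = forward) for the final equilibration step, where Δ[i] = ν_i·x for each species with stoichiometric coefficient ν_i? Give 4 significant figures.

x = 6.9218e-06 M

Q₀ = 0.7401 vs Keq = 5.6290e-06 ⇒ Q>K, reverse
Step 1:
                    G           L           X           J
  I            0.0202     0.01106      0.2966     0.02114
  C           0.03317    -0.01106    -0.03317    -0.01106
  E           0.05337  4.6404e-06      0.2634     0.01008
  solve Keq expr → x = -0.01106; check Q = 5.6290e-06
Then change container volume by factor 2 (V_new/V_old).
Step 2:
                    G           L           X           J
  I           0.02668  2.3202e-06      0.1317    0.005042
  C       -2.0765e-05  6.9218e-06  2.0765e-05  6.9218e-06
  E           0.02666  9.2420e-06      0.1317    0.005049
  solve Keq expr → x = 6.9218e-06; check Q = 5.6290e-06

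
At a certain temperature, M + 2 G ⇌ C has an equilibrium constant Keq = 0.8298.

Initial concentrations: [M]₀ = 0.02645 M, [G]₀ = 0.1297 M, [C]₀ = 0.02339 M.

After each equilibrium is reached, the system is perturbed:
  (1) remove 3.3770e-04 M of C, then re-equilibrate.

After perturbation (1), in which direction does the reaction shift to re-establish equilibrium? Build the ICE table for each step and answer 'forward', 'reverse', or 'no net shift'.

Direction: forward

Q₀ = 52.57 vs Keq = 0.8298 ⇒ Q>K, reverse
Step 1:
                    M           G           C
  Initial     0.02645      0.1297     0.02339
  Change      0.02217     0.04434    -0.02217
  Equil       0.04862       0.174    0.001222
  solve Keq expr → x = -0.02217; check Q = 0.8298
Then remove 3.3770e-04 M of C.
Step 2:
                    M           G           C
  Initial     0.04862       0.174  8.8424e-04
  Change  -3.2071e-04 -6.4142e-04  3.2071e-04
  Equil        0.0483      0.1734    0.001205
  solve Keq expr → x = 3.2071e-04; check Q = 0.8298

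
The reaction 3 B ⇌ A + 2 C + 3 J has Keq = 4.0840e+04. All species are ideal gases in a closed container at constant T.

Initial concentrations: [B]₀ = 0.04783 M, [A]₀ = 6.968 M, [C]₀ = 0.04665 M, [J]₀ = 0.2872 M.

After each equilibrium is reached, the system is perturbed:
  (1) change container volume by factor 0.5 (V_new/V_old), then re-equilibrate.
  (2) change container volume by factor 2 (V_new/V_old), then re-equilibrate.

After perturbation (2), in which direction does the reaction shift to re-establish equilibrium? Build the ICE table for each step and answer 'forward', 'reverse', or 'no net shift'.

Direction: forward

Q₀ = 3.283 vs Keq = 4.0840e+04 ⇒ Q<K, forward
Step 1:
                  B         A         C         J
  init      0.04783     6.968   0.04665    0.2872
  Δ        -0.04452   0.01484   0.02968   0.04452
  eq       0.003313     6.983   0.07633    0.3317
  solve Keq expr → x = 0.01484; check Q = 4.0840e+04
Then change container volume by factor 0.5 (V_new/V_old).
Step 2:
                  B         A         C         J
  init     0.006626     13.97    0.1527    0.6634
  Δ         0.00626 -0.002087 -0.004173  -0.00626
  eq        0.01289     13.96    0.1485    0.6572
  solve Keq expr → x = -0.002087; check Q = 4.0840e+04
Then change container volume by factor 2 (V_new/V_old).
Step 3:
                  B         A         C         J
  init     0.006443     6.982   0.07424    0.3286
  Δ        -0.00313  0.001043  0.002087   0.00313
  eq       0.003313     6.983   0.07633    0.3317
  solve Keq expr → x = 0.001043; check Q = 4.0840e+04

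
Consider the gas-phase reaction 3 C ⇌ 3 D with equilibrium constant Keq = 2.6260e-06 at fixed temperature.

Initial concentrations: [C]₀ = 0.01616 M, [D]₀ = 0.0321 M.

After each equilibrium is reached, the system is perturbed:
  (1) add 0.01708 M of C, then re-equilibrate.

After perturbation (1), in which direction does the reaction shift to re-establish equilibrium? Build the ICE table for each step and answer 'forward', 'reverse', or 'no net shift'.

Q₀ = 7.838 vs Keq = 2.6260e-06 ⇒ Q>K, reverse
Step 1:
                    C           D
  Initial     0.01616      0.0321
  Change      0.03144    -0.03144
  Equil        0.0476  6.5675e-04
  solve Keq expr → x = -0.01048; check Q = 2.6260e-06
Then add 0.01708 M of C.
Step 2:
                    C           D
  Initial     0.06468  6.5675e-04
  Change  -2.3244e-04  2.3244e-04
  Equil       0.06445  8.8919e-04
  solve Keq expr → x = 7.7478e-05; check Q = 2.6260e-06

Direction: forward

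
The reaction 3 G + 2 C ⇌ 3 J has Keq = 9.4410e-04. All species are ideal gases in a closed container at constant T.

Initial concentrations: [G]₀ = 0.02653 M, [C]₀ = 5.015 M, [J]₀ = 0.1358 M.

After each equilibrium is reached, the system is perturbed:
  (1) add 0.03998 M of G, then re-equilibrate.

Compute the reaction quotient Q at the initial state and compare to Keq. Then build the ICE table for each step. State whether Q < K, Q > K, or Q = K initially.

Q₀ = 5.333 vs Keq = 9.4410e-04 ⇒ Q>K, reverse
Step 1:
                   G          C          J
  Initial    0.02653      5.015     0.1358
  Change     0.09931    0.06621   -0.09931
  Equil       0.1258      5.081    0.03649
  solve Keq expr → x = -0.0331; check Q = 9.4410e-04
Then add 0.03998 M of G.
Step 2:
                   G          C          J
  Initial     0.1658      5.081    0.03649
  Change   -0.008959  -0.005973   0.008959
  Equil       0.1569      5.075    0.04545
  solve Keq expr → x = 0.002986; check Q = 9.4410e-04

Q₀ = 5.333; Q > K (proceeds reverse)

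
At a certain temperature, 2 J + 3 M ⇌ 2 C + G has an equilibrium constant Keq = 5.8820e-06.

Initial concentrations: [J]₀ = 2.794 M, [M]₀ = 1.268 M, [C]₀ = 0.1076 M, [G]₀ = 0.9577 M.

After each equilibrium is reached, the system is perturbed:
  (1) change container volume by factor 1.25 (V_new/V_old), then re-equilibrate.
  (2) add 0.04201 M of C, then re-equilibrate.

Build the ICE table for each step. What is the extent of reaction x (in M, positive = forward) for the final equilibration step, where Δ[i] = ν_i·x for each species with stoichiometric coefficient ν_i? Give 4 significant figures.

Q₀ = 6.9670e-04 vs Keq = 5.8820e-06 ⇒ Q>K, reverse
Step 1:
                   J          M          C          G
  Initial      2.794      1.268     0.1076     0.9577
  Change     0.09529     0.1429   -0.09529   -0.04764
  Equil        2.889      1.411    0.01231     0.9101
  solve Keq expr → x = -0.04764; check Q = 5.8820e-06
Then change container volume by factor 1.25 (V_new/V_old).
Step 2:
                   J          M          C          G
  Initial      2.311      1.129   0.009848      0.728
  Change    0.001928   0.002891  -0.001928 -9.6378e-04
  Equil        2.313      1.132   0.007921     0.7271
  solve Keq expr → x = -9.6378e-04; check Q = 5.8820e-06
Then add 0.04201 M of C.
Step 3:
                   J          M          C          G
  Initial      2.313      1.132    0.04993     0.7271
  Change     0.04108    0.06161   -0.04108   -0.02054
  Equil        2.354      1.193   0.008855     0.7065
  solve Keq expr → x = -0.02054; check Q = 5.8820e-06

x = -0.02054 M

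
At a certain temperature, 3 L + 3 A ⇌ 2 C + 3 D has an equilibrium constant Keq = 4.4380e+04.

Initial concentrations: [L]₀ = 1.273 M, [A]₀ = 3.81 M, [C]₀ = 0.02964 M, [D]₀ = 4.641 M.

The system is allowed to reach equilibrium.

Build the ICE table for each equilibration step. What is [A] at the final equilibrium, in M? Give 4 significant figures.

Q₀ = 7.6972e-04 vs Keq = 4.4380e+04 ⇒ Q<K, forward
Step 1:
                   L          A          C          D
  I            1.273       3.81    0.02964      4.641
  C           -1.216     -1.216     0.8108      1.216
  E           0.0568      2.594     0.8404      5.857
  solve Keq expr → x = 0.4054; check Q = 4.4380e+04

[A]_eq = 2.594 M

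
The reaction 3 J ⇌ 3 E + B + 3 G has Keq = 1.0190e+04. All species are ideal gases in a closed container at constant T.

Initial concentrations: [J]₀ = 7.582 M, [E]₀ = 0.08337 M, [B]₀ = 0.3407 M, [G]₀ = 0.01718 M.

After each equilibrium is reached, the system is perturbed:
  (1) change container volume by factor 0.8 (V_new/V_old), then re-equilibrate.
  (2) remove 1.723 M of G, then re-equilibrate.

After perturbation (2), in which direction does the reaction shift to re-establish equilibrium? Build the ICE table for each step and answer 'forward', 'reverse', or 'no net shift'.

Direction: forward

Q₀ = 2.2968e-12 vs Keq = 1.0190e+04 ⇒ Q<K, forward
Step 1:
                  J         E         B         G
  init        7.582   0.08337    0.3407   0.01718
  Δ          -5.636     5.636     1.879     5.636
  eq          1.946      5.72     2.219     5.654
  solve Keq expr → x = 1.879; check Q = 1.0190e+04
Then change container volume by factor 0.8 (V_new/V_old).
Step 2:
                  J         E         B         G
  init        2.432      7.15     2.774     7.067
  Δ          0.4188   -0.4188   -0.1396   -0.4188
  eq          2.851     6.731     2.635     6.648
  solve Keq expr → x = -0.1396; check Q = 1.0190e+04
Then remove 1.723 M of G.
Step 3:
                  J         E         B         G
  init        2.851     6.731     2.635     4.925
  Δ         -0.3955    0.3955    0.1318    0.3955
  eq          2.455     7.126     2.767     5.321
  solve Keq expr → x = 0.1318; check Q = 1.0190e+04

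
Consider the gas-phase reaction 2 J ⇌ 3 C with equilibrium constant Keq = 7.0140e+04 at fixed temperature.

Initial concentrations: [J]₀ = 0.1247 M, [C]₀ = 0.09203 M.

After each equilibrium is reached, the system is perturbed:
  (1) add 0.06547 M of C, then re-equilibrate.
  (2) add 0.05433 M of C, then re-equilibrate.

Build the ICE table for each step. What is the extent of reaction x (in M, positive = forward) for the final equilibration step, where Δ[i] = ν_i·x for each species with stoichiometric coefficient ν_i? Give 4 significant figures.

Q₀ = 0.05013 vs Keq = 7.0140e+04 ⇒ Q<K, forward
Step 1:
                    J           C
  Initial      0.1247     0.09203
  Change      -0.1241      0.1862
  Equil    5.5420e-04      0.2782
  solve Keq expr → x = 0.06207; check Q = 7.0140e+04
Then add 0.06547 M of C.
Step 2:
                    J           C
  Initial  5.5420e-04      0.3437
  Change   2.0567e-04 -3.0850e-04
  Equil    7.5987e-04      0.3434
  solve Keq expr → x = -1.0283e-04; check Q = 7.0140e+04
Then add 0.05433 M of C.
Step 3:
                    J           C
  Initial  7.5987e-04      0.3977
  Change   1.8628e-04 -2.7942e-04
  Equil    9.4615e-04      0.3975
  solve Keq expr → x = -9.3141e-05; check Q = 7.0140e+04

x = -9.3141e-05 M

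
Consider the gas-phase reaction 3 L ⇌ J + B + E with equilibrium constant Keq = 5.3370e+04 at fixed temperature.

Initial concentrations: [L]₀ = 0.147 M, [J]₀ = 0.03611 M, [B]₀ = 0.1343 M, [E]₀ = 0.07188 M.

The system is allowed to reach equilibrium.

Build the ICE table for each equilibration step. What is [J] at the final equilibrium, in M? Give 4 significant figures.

Q₀ = 0.1097 vs Keq = 5.3370e+04 ⇒ Q<K, forward
Step 1:
                    L           J           B           E
  init          0.147     0.03611      0.1343     0.07188
  Δ           -0.1437     0.04792     0.04792     0.04792
  eq         0.003251     0.08403      0.1822      0.1198
  solve Keq expr → x = 0.04792; check Q = 5.3370e+04

[J]_eq = 0.08403 M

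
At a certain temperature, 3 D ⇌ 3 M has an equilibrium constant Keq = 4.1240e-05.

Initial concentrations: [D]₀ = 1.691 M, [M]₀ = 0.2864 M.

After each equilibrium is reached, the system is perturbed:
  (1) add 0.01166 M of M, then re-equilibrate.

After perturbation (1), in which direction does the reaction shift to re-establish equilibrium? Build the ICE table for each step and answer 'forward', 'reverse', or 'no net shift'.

Q₀ = 0.004858 vs Keq = 4.1240e-05 ⇒ Q>K, reverse
Step 1:
                    D           M
  I             1.691      0.2864
  C            0.2204     -0.2204
  E             1.911     0.06604
  solve Keq expr → x = -0.07345; check Q = 4.1240e-05
Then add 0.01166 M of M.
Step 2:
                    D           M
  I             1.911      0.0777
  C           0.01127    -0.01127
  E             1.923     0.06643
  solve Keq expr → x = -0.003757; check Q = 4.1240e-05

Direction: reverse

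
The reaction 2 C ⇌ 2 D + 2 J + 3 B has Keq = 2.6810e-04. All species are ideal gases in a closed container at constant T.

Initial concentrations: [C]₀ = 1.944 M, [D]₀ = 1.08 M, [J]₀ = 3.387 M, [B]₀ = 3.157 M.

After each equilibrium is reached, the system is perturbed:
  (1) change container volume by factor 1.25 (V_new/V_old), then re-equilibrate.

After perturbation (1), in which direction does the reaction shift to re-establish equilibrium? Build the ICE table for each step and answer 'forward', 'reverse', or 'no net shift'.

Direction: forward

Q₀ = 111.4 vs Keq = 2.6810e-04 ⇒ Q>K, reverse
Step 1:
                  C         D         J         B
  I           1.944      1.08     3.387     3.157
  C           1.069    -1.069    -1.069    -1.604
  E           3.013   0.01099     2.318     1.553
  solve Keq expr → x = -0.5345; check Q = 2.6810e-04
Then change container volume by factor 1.25 (V_new/V_old).
Step 2:
                  C         D         J         B
  I            2.41  0.008794     1.854     1.243
  C       -0.006303  0.006303  0.006303  0.009455
  E           2.404    0.0151     1.861     1.252
  solve Keq expr → x = 0.003152; check Q = 2.6810e-04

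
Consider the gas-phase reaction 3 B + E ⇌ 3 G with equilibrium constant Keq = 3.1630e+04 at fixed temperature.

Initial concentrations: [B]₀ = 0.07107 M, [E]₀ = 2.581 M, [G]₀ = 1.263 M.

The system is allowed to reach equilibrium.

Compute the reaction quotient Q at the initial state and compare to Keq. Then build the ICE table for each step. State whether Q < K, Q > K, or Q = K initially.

Q₀ = 2175; Q < K (proceeds forward)

Q₀ = 2175 vs Keq = 3.1630e+04 ⇒ Q<K, forward
Step 1:
                    B           E           G
  init        0.07107       2.581       1.263
  Δ          -0.04096    -0.01365     0.04096
  eq          0.03011       2.567       1.304
  solve Keq expr → x = 0.01365; check Q = 3.1630e+04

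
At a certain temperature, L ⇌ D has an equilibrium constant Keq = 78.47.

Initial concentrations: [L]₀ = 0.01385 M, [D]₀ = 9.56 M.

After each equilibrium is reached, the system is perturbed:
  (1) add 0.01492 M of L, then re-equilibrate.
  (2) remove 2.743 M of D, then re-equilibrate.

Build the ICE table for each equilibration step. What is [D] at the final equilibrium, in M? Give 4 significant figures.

Q₀ = 690.3 vs Keq = 78.47 ⇒ Q>K, reverse
Step 1:
                    L           D
  I           0.01385        9.56
  C            0.1066     -0.1066
  E            0.1205       9.453
  solve Keq expr → x = -0.1066; check Q = 78.47
Then add 0.01492 M of L.
Step 2:
                    L           D
  I            0.1354       9.453
  C          -0.01473     0.01473
  E            0.1207       9.468
  solve Keq expr → x = 0.01473; check Q = 78.47
Then remove 2.743 M of D.
Step 3:
                    L           D
  I            0.1207       6.725
  C          -0.03452     0.03452
  E           0.08614        6.76
  solve Keq expr → x = 0.03452; check Q = 78.47

[D]_eq = 6.76 M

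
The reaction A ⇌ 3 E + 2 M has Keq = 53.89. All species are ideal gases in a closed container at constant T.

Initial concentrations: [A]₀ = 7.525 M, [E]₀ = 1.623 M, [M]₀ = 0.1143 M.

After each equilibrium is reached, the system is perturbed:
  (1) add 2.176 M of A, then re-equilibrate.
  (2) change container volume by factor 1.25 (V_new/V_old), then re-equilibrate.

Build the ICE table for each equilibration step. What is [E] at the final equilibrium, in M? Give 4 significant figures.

[E]_eq = 4.333 M

Q₀ = 0.007422 vs Keq = 53.89 ⇒ Q<K, forward
Step 1:
                  A         E         M
  init        7.525     1.623    0.1143
  Δ         -0.9441     2.832     1.888
  eq          6.581     4.455     2.003
  solve Keq expr → x = 0.9441; check Q = 53.89
Then add 2.176 M of A.
Step 2:
                  A         E         M
  init        8.757     4.455     2.003
  Δ         -0.0711    0.2133    0.1422
  eq          8.686     4.669     2.145
  solve Keq expr → x = 0.0711; check Q = 53.89
Then change container volume by factor 1.25 (V_new/V_old).
Step 3:
                  A         E         M
  init        6.949     3.735     1.716
  Δ         -0.1994    0.5981    0.3987
  eq          6.749     4.333     2.114
  solve Keq expr → x = 0.1994; check Q = 53.89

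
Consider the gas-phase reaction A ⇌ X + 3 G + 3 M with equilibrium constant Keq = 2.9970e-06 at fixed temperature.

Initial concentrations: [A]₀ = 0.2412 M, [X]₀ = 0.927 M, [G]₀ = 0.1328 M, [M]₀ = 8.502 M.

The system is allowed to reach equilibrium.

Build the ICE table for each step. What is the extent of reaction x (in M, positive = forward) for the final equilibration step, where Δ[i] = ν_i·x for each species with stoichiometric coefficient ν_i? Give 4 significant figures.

x = -0.04387 M

Q₀ = 5.532 vs Keq = 2.9970e-06 ⇒ Q>K, reverse
Step 1:
                  A         X         G         M
  I          0.2412     0.927    0.1328     8.502
  C         0.04387  -0.04387   -0.1316   -0.1316
  E          0.2851    0.8831  0.001182      8.37
  solve Keq expr → x = -0.04387; check Q = 2.9970e-06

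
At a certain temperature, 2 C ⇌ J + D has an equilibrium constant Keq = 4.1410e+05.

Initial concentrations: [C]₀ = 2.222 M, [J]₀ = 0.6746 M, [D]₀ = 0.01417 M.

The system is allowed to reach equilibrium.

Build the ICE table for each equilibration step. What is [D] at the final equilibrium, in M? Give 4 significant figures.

[D]_eq = 1.124 M

Q₀ = 0.001936 vs Keq = 4.1410e+05 ⇒ Q<K, forward
Step 1:
                   C          J          D
  init         2.222     0.6746    0.01417
  Δ            -2.22       1.11       1.11
  eq        0.002201      1.784      1.124
  solve Keq expr → x = 1.11; check Q = 4.1410e+05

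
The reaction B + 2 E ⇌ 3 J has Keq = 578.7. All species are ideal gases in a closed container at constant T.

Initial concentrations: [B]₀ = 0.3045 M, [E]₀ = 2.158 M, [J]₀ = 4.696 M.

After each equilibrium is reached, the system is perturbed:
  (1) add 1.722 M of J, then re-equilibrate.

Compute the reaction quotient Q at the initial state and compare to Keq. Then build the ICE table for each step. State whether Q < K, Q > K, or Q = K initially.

Q₀ = 73.03 vs Keq = 578.7 ⇒ Q<K, forward
Step 1:
                    B           E           J
  I            0.3045       2.158       4.696
  C            -0.216      -0.432      0.6479
  E           0.08852       1.726       5.344
  solve Keq expr → x = 0.216; check Q = 578.7
Then add 1.722 M of J.
Step 2:
                    B           E           J
  I           0.08852       1.726       7.066
  C            0.0709      0.1418     -0.2127
  E            0.1594       1.868       6.853
  solve Keq expr → x = -0.0709; check Q = 578.7

Q₀ = 73.03; Q < K (proceeds forward)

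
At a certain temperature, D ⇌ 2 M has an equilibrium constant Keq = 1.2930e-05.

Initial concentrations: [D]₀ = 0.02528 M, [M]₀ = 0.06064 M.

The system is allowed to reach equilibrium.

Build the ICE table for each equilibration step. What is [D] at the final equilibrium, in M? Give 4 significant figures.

Q₀ = 0.1455 vs Keq = 1.2930e-05 ⇒ Q>K, reverse
Step 1:
                  D         M
  Initial   0.02528   0.06064
  Change     0.0299   -0.0598
  Equil     0.05518 8.4466e-04
  solve Keq expr → x = -0.0299; check Q = 1.2930e-05

[D]_eq = 0.05518 M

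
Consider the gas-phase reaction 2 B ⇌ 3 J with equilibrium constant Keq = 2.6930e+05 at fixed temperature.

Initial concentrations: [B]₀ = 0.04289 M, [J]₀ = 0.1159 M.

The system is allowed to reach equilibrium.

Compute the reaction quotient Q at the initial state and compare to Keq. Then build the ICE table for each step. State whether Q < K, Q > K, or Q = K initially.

Q₀ = 0.8463 vs Keq = 2.6930e+05 ⇒ Q<K, forward
Step 1:
                   B          J
  Initial    0.04289     0.1159
  Change    -0.04274    0.06411
  Equil   1.4718e-04       0.18
  solve Keq expr → x = 0.02137; check Q = 2.6930e+05

Q₀ = 0.8463; Q < K (proceeds forward)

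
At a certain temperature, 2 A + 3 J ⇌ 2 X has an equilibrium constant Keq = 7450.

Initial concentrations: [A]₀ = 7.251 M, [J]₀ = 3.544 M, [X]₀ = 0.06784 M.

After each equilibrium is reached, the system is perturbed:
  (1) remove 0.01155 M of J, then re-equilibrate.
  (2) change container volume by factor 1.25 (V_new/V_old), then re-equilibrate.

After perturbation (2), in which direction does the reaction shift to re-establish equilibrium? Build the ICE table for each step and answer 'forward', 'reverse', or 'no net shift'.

Q₀ = 1.9665e-06 vs Keq = 7450 ⇒ Q<K, forward
Step 1:
                  A         J         X
  I           7.251     3.544   0.06784
  C          -2.341    -3.512     2.341
  E            4.91   0.03185     2.409
  solve Keq expr → x = 1.171; check Q = 7450
Then remove 0.01155 M of J.
Step 2:
                  A         J         X
  I            4.91    0.0203     2.409
  C        0.007633   0.01145 -0.007633
  E           4.917   0.03175     2.402
  solve Keq expr → x = -0.003817; check Q = 7450
Then change container volume by factor 1.25 (V_new/V_old).
Step 3:
                  A         J         X
  I           3.934    0.0254     1.921
  C        0.004188  0.006282 -0.004188
  E           3.938   0.03169     1.917
  solve Keq expr → x = -0.002094; check Q = 7450

Direction: reverse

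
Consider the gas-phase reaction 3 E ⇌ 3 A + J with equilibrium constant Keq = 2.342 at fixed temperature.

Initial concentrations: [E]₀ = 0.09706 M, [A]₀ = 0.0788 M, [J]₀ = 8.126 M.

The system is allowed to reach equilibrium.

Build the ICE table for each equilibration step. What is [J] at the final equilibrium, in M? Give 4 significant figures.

Q₀ = 4.348 vs Keq = 2.342 ⇒ Q>K, reverse
Step 1:
                   E          A          J
  Initial    0.09706     0.0788      8.126
  Change     0.00884   -0.00884  -0.002947
  Equil       0.1059    0.06996      8.123
  solve Keq expr → x = -0.002947; check Q = 2.342

[J]_eq = 8.123 M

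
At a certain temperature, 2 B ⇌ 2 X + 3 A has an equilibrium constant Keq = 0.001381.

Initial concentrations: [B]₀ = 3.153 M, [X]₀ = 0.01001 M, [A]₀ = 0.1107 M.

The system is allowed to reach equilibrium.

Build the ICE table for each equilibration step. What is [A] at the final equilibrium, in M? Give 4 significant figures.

[A]_eq = 0.5216 M

Q₀ = 1.3673e-08 vs Keq = 0.001381 ⇒ Q<K, forward
Step 1:
                   B          X          A
  I            3.153    0.01001     0.1107
  C           -0.274      0.274     0.4109
  E            2.879      0.284     0.5216
  solve Keq expr → x = 0.137; check Q = 0.001381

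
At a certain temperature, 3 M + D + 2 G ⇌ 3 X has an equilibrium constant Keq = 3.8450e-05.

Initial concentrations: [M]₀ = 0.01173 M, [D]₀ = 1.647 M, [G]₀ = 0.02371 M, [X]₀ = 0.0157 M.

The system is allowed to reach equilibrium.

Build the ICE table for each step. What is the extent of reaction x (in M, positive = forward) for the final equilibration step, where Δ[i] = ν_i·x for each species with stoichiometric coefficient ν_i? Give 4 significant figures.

x = -0.005195 M

Q₀ = 2590 vs Keq = 3.8450e-05 ⇒ Q>K, reverse
Step 1:
                  M         D         G         X
  I         0.01173     1.647   0.02371    0.0157
  C         0.01559  0.005195   0.01039  -0.01559
  E         0.02732     1.652    0.0341 1.1461e-04
  solve Keq expr → x = -0.005195; check Q = 3.8450e-05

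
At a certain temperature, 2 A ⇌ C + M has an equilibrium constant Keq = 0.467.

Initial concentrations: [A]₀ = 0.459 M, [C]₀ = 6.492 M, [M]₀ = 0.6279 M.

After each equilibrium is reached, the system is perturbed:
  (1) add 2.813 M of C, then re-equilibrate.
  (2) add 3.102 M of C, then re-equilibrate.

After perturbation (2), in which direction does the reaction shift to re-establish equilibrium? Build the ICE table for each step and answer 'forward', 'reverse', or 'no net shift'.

Direction: reverse

Q₀ = 19.35 vs Keq = 0.467 ⇒ Q>K, reverse
Step 1:
                    A           C           M
  I             0.459       6.492      0.6279
  C            0.9484     -0.4742     -0.4742
  E             1.407       6.018      0.1537
  solve Keq expr → x = -0.4742; check Q = 0.467
Then add 2.813 M of C.
Step 2:
                    A           C           M
  I             1.407       8.831      0.1537
  C           0.07426    -0.03713    -0.03713
  E             1.482       8.794      0.1166
  solve Keq expr → x = -0.03713; check Q = 0.467
Then add 3.102 M of C.
Step 3:
                    A           C           M
  I             1.482        11.9      0.1166
  C           0.04887    -0.02443    -0.02443
  E             1.531       11.87     0.09215
  solve Keq expr → x = -0.02443; check Q = 0.467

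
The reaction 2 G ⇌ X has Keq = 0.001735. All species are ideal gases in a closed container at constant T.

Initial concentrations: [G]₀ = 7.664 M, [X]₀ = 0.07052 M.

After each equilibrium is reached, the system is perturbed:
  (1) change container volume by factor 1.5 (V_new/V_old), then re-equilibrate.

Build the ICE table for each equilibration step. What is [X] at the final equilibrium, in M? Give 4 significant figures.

[X]_eq = 0.04535 M

Q₀ = 0.001201 vs Keq = 0.001735 ⇒ Q<K, forward
Step 1:
                    G           X
  I             7.664     0.07052
  C          -0.05962     0.02981
  E             7.604      0.1003
  solve Keq expr → x = 0.02981; check Q = 0.001735
Then change container volume by factor 1.5 (V_new/V_old).
Step 2:
                    G           X
  I              5.07     0.06689
  C           0.04307    -0.02153
  E             5.113     0.04535
  solve Keq expr → x = -0.02153; check Q = 0.001735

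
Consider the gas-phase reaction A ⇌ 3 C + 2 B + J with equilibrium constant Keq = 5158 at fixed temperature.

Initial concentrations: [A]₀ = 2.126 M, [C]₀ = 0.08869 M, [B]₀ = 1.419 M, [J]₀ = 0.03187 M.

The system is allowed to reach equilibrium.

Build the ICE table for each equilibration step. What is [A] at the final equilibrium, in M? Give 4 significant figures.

[A]_eq = 0.6044 M

Q₀ = 2.1058e-05 vs Keq = 5158 ⇒ Q<K, forward
Step 1:
                   A          C          B          J
  Initial      2.126    0.08869      1.419    0.03187
  Change      -1.522      4.565      3.043      1.522
  Equil       0.6044      4.654      4.462      1.554
  solve Keq expr → x = 1.522; check Q = 5158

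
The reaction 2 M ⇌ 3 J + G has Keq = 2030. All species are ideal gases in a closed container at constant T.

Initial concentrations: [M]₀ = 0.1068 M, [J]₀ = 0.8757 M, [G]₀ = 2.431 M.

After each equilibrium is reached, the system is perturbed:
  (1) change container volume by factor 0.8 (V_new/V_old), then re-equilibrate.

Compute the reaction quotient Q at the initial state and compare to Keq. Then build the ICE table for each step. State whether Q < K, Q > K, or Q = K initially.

Q₀ = 143.1 vs Keq = 2030 ⇒ Q<K, forward
Step 1:
                    M           J           G
  init         0.1068      0.8757       2.431
  Δ          -0.07273      0.1091     0.03636
  eq          0.03407      0.9848       2.467
  solve Keq expr → x = 0.03636; check Q = 2030
Then change container volume by factor 0.8 (V_new/V_old).
Step 2:
                    M           J           G
  init        0.04259       1.231       3.084
  Δ          0.009668     -0.0145   -0.004834
  eq          0.05226       1.216       3.079
  solve Keq expr → x = -0.004834; check Q = 2030

Q₀ = 143.1; Q < K (proceeds forward)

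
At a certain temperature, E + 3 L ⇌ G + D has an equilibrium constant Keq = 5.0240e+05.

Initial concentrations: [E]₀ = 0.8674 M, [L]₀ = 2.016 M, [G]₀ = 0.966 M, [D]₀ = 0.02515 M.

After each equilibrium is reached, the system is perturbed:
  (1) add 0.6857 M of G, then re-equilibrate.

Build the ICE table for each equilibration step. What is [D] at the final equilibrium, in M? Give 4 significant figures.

[D]_eq = 0.6888 M

Q₀ = 0.003418 vs Keq = 5.0240e+05 ⇒ Q<K, forward
Step 1:
                    E           L           G           D
  I            0.8674       2.016       0.966     0.02515
  C           -0.6646      -1.994      0.6646      0.6646
  E            0.2028     0.02226       1.631      0.6897
  solve Keq expr → x = 0.6646; check Q = 5.0240e+05
Then add 0.6857 M of G.
Step 2:
                    E           L           G           D
  I            0.2028     0.02226       2.316      0.6897
  C        9.0415e-04    0.002712 -9.0415e-04 -9.0415e-04
  E            0.2037     0.02498       2.315      0.6888
  solve Keq expr → x = -9.0415e-04; check Q = 5.0240e+05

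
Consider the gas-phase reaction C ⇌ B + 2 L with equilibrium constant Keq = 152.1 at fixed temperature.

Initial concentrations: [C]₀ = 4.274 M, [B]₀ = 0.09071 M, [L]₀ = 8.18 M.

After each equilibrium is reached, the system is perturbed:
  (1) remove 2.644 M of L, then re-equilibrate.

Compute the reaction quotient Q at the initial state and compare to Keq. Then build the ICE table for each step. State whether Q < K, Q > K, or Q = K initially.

Q₀ = 1.42 vs Keq = 152.1 ⇒ Q<K, forward
Step 1:
                   C          B          L
  Initial      4.274    0.09071       8.18
  Change      -2.088      2.088      4.175
  Equil        2.186      2.178      12.36
  solve Keq expr → x = 2.088; check Q = 152.1
Then remove 2.644 M of L.
Step 2:
                   C          B          L
  Initial      2.186      2.178      9.711
  Change     -0.3643     0.3643     0.7286
  Equil        1.822      2.543      10.44
  solve Keq expr → x = 0.3643; check Q = 152.1

Q₀ = 1.42; Q < K (proceeds forward)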